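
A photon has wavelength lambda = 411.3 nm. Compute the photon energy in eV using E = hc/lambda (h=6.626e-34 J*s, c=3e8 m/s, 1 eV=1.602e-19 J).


E = hc / lambda
= (6.626e-34)(3e8) / (411.3e-9)
= 1.9878e-25 / 4.1130e-07
= 4.8330e-19 J
Converting to eV: 4.8330e-19 / 1.602e-19
= 3.0168 eV

3.0168


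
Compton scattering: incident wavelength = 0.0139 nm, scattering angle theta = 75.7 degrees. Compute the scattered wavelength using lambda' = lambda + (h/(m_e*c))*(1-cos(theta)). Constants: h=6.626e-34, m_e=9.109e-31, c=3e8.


Compton wavelength: h/(m_e*c) = 2.4247e-12 m
d_lambda = 2.4247e-12 * (1 - cos(75.7 deg))
= 2.4247e-12 * 0.753001
= 1.8258e-12 m = 0.001826 nm
lambda' = 0.0139 + 0.001826
= 0.015726 nm

0.015726


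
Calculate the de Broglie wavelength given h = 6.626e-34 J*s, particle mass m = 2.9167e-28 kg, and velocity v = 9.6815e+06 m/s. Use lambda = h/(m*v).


lambda = h / (m * v)
= 6.626e-34 / (2.9167e-28 * 9.6815e+06)
= 6.626e-34 / 2.8238e-21
= 2.3465e-13 m

2.3465e-13


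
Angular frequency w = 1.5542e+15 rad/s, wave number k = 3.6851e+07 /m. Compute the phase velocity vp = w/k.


vp = w / k
= 1.5542e+15 / 3.6851e+07
= 4.2175e+07 m/s

4.2175e+07


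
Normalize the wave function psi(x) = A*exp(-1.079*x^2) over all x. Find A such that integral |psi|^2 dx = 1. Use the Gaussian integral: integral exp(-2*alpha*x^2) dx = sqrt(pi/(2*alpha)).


integral |psi|^2 dx = A^2 * sqrt(pi/(2*alpha)) = 1
A^2 = sqrt(2*alpha/pi)
= sqrt(2 * 1.079 / pi)
= 0.828802
A = sqrt(0.828802)
= 0.9104

0.9104


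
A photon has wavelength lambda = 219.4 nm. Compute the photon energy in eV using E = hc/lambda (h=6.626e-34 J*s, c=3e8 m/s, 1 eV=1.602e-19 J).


E = hc / lambda
= (6.626e-34)(3e8) / (219.4e-9)
= 1.9878e-25 / 2.1940e-07
= 9.0602e-19 J
Converting to eV: 9.0602e-19 / 1.602e-19
= 5.6555 eV

5.6555


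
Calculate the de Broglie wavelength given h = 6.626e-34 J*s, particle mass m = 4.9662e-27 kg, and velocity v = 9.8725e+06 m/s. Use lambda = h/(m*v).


lambda = h / (m * v)
= 6.626e-34 / (4.9662e-27 * 9.8725e+06)
= 6.626e-34 / 4.9029e-20
= 1.3515e-14 m

1.3515e-14


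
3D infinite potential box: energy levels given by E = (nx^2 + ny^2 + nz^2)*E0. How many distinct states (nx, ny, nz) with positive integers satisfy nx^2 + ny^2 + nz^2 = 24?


Enumerate all (nx, ny, nz) with nx^2 + ny^2 + nz^2 = 24:
(2,2,4)
(2,4,2)
(4,2,2)
Total degeneracy = 3

3


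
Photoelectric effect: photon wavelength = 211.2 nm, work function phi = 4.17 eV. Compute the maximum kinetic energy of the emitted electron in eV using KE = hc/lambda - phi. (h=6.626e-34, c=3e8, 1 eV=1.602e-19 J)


E_photon = hc / lambda
= (6.626e-34)(3e8) / (211.2e-9)
= 9.4119e-19 J
= 5.8751 eV
KE = E_photon - phi
= 5.8751 - 4.17
= 1.7051 eV

1.7051


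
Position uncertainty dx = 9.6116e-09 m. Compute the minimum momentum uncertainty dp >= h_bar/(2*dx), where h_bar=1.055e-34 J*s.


dp = h_bar / (2 * dx)
= 1.055e-34 / (2 * 9.6116e-09)
= 1.055e-34 / 1.9223e-08
= 5.4882e-27 kg*m/s

5.4882e-27


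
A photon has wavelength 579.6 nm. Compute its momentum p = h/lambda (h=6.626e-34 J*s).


p = h / lambda
= 6.626e-34 / (579.6e-9)
= 6.626e-34 / 5.7960e-07
= 1.1432e-27 kg*m/s

1.1432e-27


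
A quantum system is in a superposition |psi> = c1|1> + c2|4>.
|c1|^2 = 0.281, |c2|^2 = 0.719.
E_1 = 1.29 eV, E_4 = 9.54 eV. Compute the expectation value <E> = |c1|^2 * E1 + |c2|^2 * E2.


<E> = |c1|^2 * E1 + |c2|^2 * E2
= 0.281 * 1.29 + 0.719 * 9.54
= 0.3625 + 6.8593
= 7.2217 eV

7.2217


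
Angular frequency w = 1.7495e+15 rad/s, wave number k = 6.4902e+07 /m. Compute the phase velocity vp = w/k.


vp = w / k
= 1.7495e+15 / 6.4902e+07
= 2.6956e+07 m/s

2.6956e+07


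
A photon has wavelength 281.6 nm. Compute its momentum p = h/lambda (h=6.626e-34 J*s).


p = h / lambda
= 6.626e-34 / (281.6e-9)
= 6.626e-34 / 2.8160e-07
= 2.3530e-27 kg*m/s

2.3530e-27


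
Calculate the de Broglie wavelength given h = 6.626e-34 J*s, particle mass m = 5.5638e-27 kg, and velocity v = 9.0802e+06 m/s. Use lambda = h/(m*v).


lambda = h / (m * v)
= 6.626e-34 / (5.5638e-27 * 9.0802e+06)
= 6.626e-34 / 5.0520e-20
= 1.3115e-14 m

1.3115e-14


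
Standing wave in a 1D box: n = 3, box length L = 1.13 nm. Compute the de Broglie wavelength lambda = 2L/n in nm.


lambda = 2L / n
= 2 * 1.13 / 3
= 2.26 / 3
= 0.7533 nm

0.7533


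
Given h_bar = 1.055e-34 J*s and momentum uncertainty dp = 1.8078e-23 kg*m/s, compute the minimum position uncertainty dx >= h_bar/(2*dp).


dx = h_bar / (2 * dp)
= 1.055e-34 / (2 * 1.8078e-23)
= 1.055e-34 / 3.6156e-23
= 2.9179e-12 m

2.9179e-12


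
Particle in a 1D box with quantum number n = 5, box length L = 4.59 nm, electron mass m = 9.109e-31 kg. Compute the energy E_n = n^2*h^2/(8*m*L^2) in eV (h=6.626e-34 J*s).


E = n^2 * h^2 / (8 * m * L^2)
= 5^2 * (6.626e-34)^2 / (8 * 9.109e-31 * (4.59e-9)^2)
= 25 * 4.3904e-67 / (8 * 9.109e-31 * 2.1068e-17)
= 7.1492e-20 J
= 0.4463 eV

0.4463


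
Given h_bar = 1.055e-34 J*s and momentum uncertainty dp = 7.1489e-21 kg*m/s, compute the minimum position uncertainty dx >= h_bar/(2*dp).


dx = h_bar / (2 * dp)
= 1.055e-34 / (2 * 7.1489e-21)
= 1.055e-34 / 1.4298e-20
= 7.3788e-15 m

7.3788e-15


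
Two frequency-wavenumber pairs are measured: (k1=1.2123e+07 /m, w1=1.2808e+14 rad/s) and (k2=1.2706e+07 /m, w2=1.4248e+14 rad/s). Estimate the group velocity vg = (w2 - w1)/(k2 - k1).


vg = (w2 - w1) / (k2 - k1)
= (1.4248e+14 - 1.2808e+14) / (1.2706e+07 - 1.2123e+07)
= 1.4400e+13 / 5.8300e+05
= 2.4700e+07 m/s

2.4700e+07


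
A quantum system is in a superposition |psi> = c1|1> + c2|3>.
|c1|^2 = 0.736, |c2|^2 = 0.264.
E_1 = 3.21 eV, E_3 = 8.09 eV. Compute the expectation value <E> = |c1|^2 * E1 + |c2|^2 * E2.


<E> = |c1|^2 * E1 + |c2|^2 * E2
= 0.736 * 3.21 + 0.264 * 8.09
= 2.3626 + 2.1358
= 4.4983 eV

4.4983


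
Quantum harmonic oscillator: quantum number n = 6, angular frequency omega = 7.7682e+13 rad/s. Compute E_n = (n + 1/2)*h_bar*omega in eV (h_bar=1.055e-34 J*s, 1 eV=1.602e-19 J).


E = (n + 1/2) * h_bar * omega
= (6 + 0.5) * 1.055e-34 * 7.7682e+13
= 6.5 * 8.1955e-21
= 5.3270e-20 J
= 0.3325 eV

0.3325


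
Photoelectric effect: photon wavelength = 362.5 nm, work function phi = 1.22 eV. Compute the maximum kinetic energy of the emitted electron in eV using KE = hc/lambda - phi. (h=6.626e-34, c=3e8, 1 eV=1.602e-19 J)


E_photon = hc / lambda
= (6.626e-34)(3e8) / (362.5e-9)
= 5.4836e-19 J
= 3.423 eV
KE = E_photon - phi
= 3.423 - 1.22
= 2.203 eV

2.203


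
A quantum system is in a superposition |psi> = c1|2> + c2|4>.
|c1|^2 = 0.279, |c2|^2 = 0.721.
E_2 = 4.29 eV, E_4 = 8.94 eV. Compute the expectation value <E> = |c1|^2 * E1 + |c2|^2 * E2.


<E> = |c1|^2 * E1 + |c2|^2 * E2
= 0.279 * 4.29 + 0.721 * 8.94
= 1.1969 + 6.4457
= 7.6426 eV

7.6426


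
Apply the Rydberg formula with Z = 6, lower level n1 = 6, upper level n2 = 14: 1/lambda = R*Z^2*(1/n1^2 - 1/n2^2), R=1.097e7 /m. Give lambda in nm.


1/lambda = R * Z^2 * (1/n1^2 - 1/n2^2)
= 1.097e7 * 6^2 * (1/6^2 - 1/14^2)
= 1.097e7 * 36 * (0.027778 - 0.005102)
= 8.9551e+06 /m
lambda = 1 / 8.9551e+06
= 111.6682 nm

111.6682


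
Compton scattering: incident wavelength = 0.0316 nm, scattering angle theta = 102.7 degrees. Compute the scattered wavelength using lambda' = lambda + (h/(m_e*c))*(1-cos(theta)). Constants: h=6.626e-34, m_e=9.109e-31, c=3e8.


Compton wavelength: h/(m_e*c) = 2.4247e-12 m
d_lambda = 2.4247e-12 * (1 - cos(102.7 deg))
= 2.4247e-12 * 1.219846
= 2.9578e-12 m = 0.002958 nm
lambda' = 0.0316 + 0.002958
= 0.034558 nm

0.034558


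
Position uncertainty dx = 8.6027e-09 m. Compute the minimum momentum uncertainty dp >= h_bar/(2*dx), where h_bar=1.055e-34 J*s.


dp = h_bar / (2 * dx)
= 1.055e-34 / (2 * 8.6027e-09)
= 1.055e-34 / 1.7205e-08
= 6.1318e-27 kg*m/s

6.1318e-27


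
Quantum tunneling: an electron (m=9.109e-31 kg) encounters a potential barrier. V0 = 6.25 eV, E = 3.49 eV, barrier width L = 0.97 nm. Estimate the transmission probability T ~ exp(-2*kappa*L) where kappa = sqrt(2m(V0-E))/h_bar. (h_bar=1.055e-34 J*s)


V0 - E = 2.76 eV = 4.4215e-19 J
kappa = sqrt(2 * m * (V0-E)) / h_bar
= sqrt(2 * 9.109e-31 * 4.4215e-19) / 1.055e-34
= 8.5071e+09 /m
2*kappa*L = 2 * 8.5071e+09 * 0.97e-9
= 16.5039
T = exp(-16.5039) = 6.799337e-08

6.799337e-08


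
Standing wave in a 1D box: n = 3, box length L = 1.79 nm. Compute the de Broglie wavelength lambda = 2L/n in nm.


lambda = 2L / n
= 2 * 1.79 / 3
= 3.58 / 3
= 1.1933 nm

1.1933


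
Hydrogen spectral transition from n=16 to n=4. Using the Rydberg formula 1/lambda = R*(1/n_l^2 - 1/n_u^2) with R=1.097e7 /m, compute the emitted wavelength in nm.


1/lambda = R * (1/n_l^2 - 1/n_u^2)
= 1.097e7 * (1/4^2 - 1/16^2)
= 1.097e7 * (0.0625 - 0.003906)
= 1.097e7 * 0.058594
= 6.4277e+05 /m
lambda = 1 / 6.4277e+05 = 1555.7581 nm

1555.7581


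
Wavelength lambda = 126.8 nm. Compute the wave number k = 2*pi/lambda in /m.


k = 2 * pi / lambda
= 6.2832 / (126.8e-9)
= 6.2832 / 1.2680e-07
= 4.9552e+07 /m

4.9552e+07


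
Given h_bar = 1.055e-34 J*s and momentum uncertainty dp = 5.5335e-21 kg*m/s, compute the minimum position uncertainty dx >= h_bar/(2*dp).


dx = h_bar / (2 * dp)
= 1.055e-34 / (2 * 5.5335e-21)
= 1.055e-34 / 1.1067e-20
= 9.5328e-15 m

9.5328e-15


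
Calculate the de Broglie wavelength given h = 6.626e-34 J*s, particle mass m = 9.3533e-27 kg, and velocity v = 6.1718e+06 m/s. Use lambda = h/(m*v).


lambda = h / (m * v)
= 6.626e-34 / (9.3533e-27 * 6.1718e+06)
= 6.626e-34 / 5.7727e-20
= 1.1478e-14 m

1.1478e-14


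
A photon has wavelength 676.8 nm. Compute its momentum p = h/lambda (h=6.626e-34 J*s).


p = h / lambda
= 6.626e-34 / (676.8e-9)
= 6.626e-34 / 6.7680e-07
= 9.7902e-28 kg*m/s

9.7902e-28


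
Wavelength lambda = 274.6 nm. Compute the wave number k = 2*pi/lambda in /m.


k = 2 * pi / lambda
= 6.2832 / (274.6e-9)
= 6.2832 / 2.7460e-07
= 2.2881e+07 /m

2.2881e+07


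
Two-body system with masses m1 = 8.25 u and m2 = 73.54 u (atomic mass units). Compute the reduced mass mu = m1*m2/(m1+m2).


mu = m1 * m2 / (m1 + m2)
= 8.25 * 73.54 / (8.25 + 73.54)
= 606.705 / 81.79
= 7.4178 u

7.4178


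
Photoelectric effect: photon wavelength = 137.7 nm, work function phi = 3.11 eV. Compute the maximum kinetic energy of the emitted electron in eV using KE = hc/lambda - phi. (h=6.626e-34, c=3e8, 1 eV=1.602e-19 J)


E_photon = hc / lambda
= (6.626e-34)(3e8) / (137.7e-9)
= 1.4436e-18 J
= 9.0111 eV
KE = E_photon - phi
= 9.0111 - 3.11
= 5.9011 eV

5.9011


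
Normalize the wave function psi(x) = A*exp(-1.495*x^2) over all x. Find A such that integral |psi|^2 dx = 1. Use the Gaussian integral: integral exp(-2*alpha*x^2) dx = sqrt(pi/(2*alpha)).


integral |psi|^2 dx = A^2 * sqrt(pi/(2*alpha)) = 1
A^2 = sqrt(2*alpha/pi)
= sqrt(2 * 1.495 / pi)
= 0.975575
A = sqrt(0.975575)
= 0.9877

0.9877


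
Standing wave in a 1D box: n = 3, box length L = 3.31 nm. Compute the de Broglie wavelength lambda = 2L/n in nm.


lambda = 2L / n
= 2 * 3.31 / 3
= 6.62 / 3
= 2.2067 nm

2.2067


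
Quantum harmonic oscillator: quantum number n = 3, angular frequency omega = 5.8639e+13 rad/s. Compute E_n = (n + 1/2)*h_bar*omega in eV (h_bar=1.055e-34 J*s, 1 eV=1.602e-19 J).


E = (n + 1/2) * h_bar * omega
= (3 + 0.5) * 1.055e-34 * 5.8639e+13
= 3.5 * 6.1864e-21
= 2.1652e-20 J
= 0.1352 eV

0.1352


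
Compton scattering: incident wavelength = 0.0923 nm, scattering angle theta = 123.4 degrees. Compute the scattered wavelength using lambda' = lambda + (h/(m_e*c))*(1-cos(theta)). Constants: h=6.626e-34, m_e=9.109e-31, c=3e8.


Compton wavelength: h/(m_e*c) = 2.4247e-12 m
d_lambda = 2.4247e-12 * (1 - cos(123.4 deg))
= 2.4247e-12 * 1.550481
= 3.7595e-12 m = 0.003759 nm
lambda' = 0.0923 + 0.003759
= 0.096059 nm

0.096059


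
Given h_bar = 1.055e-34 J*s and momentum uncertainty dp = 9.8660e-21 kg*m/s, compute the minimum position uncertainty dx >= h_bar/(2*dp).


dx = h_bar / (2 * dp)
= 1.055e-34 / (2 * 9.8660e-21)
= 1.055e-34 / 1.9732e-20
= 5.3466e-15 m

5.3466e-15


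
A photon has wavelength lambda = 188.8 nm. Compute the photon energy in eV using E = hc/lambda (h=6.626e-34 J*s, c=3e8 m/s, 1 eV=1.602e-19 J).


E = hc / lambda
= (6.626e-34)(3e8) / (188.8e-9)
= 1.9878e-25 / 1.8880e-07
= 1.0529e-18 J
Converting to eV: 1.0529e-18 / 1.602e-19
= 6.5722 eV

6.5722


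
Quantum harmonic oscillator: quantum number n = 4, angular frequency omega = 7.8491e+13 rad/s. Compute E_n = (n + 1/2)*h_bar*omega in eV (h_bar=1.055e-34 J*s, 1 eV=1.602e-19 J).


E = (n + 1/2) * h_bar * omega
= (4 + 0.5) * 1.055e-34 * 7.8491e+13
= 4.5 * 8.2808e-21
= 3.7264e-20 J
= 0.2326 eV

0.2326


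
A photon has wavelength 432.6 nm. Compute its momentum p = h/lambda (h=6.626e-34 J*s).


p = h / lambda
= 6.626e-34 / (432.6e-9)
= 6.626e-34 / 4.3260e-07
= 1.5317e-27 kg*m/s

1.5317e-27


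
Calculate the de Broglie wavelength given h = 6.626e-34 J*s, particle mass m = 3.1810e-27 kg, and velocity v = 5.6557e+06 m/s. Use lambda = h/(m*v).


lambda = h / (m * v)
= 6.626e-34 / (3.1810e-27 * 5.6557e+06)
= 6.626e-34 / 1.7991e-20
= 3.6830e-14 m

3.6830e-14


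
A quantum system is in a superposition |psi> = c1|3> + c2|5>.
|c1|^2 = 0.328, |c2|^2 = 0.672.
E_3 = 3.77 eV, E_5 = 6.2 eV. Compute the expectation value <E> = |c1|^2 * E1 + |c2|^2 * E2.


<E> = |c1|^2 * E1 + |c2|^2 * E2
= 0.328 * 3.77 + 0.672 * 6.2
= 1.2366 + 4.1664
= 5.403 eV

5.403


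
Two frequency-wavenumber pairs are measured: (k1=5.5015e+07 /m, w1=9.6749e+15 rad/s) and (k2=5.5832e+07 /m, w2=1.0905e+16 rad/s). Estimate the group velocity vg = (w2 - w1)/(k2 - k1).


vg = (w2 - w1) / (k2 - k1)
= (1.0905e+16 - 9.6749e+15) / (5.5832e+07 - 5.5015e+07)
= 1.2301e+15 / 8.1700e+05
= 1.5056e+09 m/s

1.5056e+09


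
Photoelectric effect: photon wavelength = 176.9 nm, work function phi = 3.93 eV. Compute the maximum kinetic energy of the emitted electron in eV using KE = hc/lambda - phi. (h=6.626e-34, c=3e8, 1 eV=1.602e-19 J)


E_photon = hc / lambda
= (6.626e-34)(3e8) / (176.9e-9)
= 1.1237e-18 J
= 7.0143 eV
KE = E_photon - phi
= 7.0143 - 3.93
= 3.0843 eV

3.0843


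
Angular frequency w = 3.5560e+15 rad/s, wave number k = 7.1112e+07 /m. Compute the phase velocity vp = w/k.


vp = w / k
= 3.5560e+15 / 7.1112e+07
= 5.0006e+07 m/s

5.0006e+07


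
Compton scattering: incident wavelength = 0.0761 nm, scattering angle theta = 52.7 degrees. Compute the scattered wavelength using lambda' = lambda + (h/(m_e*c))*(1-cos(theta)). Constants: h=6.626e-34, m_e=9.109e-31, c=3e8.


Compton wavelength: h/(m_e*c) = 2.4247e-12 m
d_lambda = 2.4247e-12 * (1 - cos(52.7 deg))
= 2.4247e-12 * 0.394012
= 9.5536e-13 m = 0.000955 nm
lambda' = 0.0761 + 0.000955
= 0.077055 nm

0.077055


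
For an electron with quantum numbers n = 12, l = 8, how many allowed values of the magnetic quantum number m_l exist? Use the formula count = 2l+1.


m_l ranges from -l to +l in integer steps
So m_l goes from -8 to +8
Count = 2l + 1 = 2*8 + 1
= 17

17


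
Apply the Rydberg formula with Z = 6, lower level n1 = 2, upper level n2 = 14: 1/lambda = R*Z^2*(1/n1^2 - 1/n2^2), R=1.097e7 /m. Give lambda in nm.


1/lambda = R * Z^2 * (1/n1^2 - 1/n2^2)
= 1.097e7 * 6^2 * (1/2^2 - 1/14^2)
= 1.097e7 * 36 * (0.25 - 0.005102)
= 9.6715e+07 /m
lambda = 1 / 9.6715e+07
= 10.3396 nm

10.3396


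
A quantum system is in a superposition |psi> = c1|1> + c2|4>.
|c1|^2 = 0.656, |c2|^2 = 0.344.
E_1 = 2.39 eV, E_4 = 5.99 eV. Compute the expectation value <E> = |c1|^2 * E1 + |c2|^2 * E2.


<E> = |c1|^2 * E1 + |c2|^2 * E2
= 0.656 * 2.39 + 0.344 * 5.99
= 1.5678 + 2.0606
= 3.6284 eV

3.6284


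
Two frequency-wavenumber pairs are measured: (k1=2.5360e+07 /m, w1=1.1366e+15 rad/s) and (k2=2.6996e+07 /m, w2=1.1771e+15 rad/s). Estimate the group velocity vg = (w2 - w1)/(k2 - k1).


vg = (w2 - w1) / (k2 - k1)
= (1.1771e+15 - 1.1366e+15) / (2.6996e+07 - 2.5360e+07)
= 4.0500e+13 / 1.6360e+06
= 2.4756e+07 m/s

2.4756e+07


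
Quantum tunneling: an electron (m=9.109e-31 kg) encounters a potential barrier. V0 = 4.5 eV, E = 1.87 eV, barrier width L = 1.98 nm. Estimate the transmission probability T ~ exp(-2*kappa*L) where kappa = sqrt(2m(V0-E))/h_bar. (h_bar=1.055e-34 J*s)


V0 - E = 2.63 eV = 4.2133e-19 J
kappa = sqrt(2 * m * (V0-E)) / h_bar
= sqrt(2 * 9.109e-31 * 4.2133e-19) / 1.055e-34
= 8.3044e+09 /m
2*kappa*L = 2 * 8.3044e+09 * 1.98e-9
= 32.8853
T = exp(-32.8853) = 5.224956e-15

5.224956e-15


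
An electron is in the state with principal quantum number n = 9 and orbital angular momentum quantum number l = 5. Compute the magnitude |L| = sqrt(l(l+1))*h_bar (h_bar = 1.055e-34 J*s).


L = sqrt(l*(l+1)) * h_bar
= sqrt(5 * 6) * 1.055e-34
= sqrt(30) * 1.055e-34
= 5.4772 * 1.055e-34
= 5.7785e-34 J*s

5.7785e-34


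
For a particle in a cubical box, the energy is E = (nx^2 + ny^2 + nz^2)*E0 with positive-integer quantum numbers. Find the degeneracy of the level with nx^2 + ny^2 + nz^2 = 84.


Enumerate all (nx, ny, nz) with nx^2 + ny^2 + nz^2 = 84:
(2,4,8)
(2,8,4)
(4,2,8)
(4,8,2)
(8,2,4)
(8,4,2)
Total degeneracy = 6

6


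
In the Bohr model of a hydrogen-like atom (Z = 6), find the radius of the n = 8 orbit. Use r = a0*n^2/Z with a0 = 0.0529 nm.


r = a0 * n^2 / Z
= 0.0529 * 8^2 / 6
= 0.0529 * 64 / 6
= 0.5643 nm

0.5643


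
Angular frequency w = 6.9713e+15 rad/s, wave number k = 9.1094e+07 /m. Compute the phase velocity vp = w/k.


vp = w / k
= 6.9713e+15 / 9.1094e+07
= 7.6529e+07 m/s

7.6529e+07


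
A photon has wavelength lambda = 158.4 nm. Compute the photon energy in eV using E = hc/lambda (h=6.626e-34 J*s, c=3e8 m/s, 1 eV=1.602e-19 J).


E = hc / lambda
= (6.626e-34)(3e8) / (158.4e-9)
= 1.9878e-25 / 1.5840e-07
= 1.2549e-18 J
Converting to eV: 1.2549e-18 / 1.602e-19
= 7.8335 eV

7.8335


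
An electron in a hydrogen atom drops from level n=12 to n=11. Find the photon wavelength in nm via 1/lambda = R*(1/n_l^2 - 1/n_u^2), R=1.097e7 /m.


1/lambda = R * (1/n_l^2 - 1/n_u^2)
= 1.097e7 * (1/11^2 - 1/12^2)
= 1.097e7 * (0.008264 - 0.006944)
= 1.097e7 * 0.00132
= 1.4481e+04 /m
lambda = 1 / 1.4481e+04 = 69057.905 nm

69057.905


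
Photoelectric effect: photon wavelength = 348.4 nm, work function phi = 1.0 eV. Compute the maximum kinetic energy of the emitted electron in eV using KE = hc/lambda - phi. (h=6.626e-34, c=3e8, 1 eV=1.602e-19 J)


E_photon = hc / lambda
= (6.626e-34)(3e8) / (348.4e-9)
= 5.7055e-19 J
= 3.5615 eV
KE = E_photon - phi
= 3.5615 - 1.0
= 2.5615 eV

2.5615


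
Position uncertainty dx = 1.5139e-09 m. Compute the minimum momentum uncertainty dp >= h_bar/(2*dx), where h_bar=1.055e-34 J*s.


dp = h_bar / (2 * dx)
= 1.055e-34 / (2 * 1.5139e-09)
= 1.055e-34 / 3.0278e-09
= 3.4844e-26 kg*m/s

3.4844e-26


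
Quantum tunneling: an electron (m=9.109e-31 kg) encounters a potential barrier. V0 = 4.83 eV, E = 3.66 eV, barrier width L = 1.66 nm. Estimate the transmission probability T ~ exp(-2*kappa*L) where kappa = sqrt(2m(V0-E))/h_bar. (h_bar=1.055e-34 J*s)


V0 - E = 1.17 eV = 1.8743e-19 J
kappa = sqrt(2 * m * (V0-E)) / h_bar
= sqrt(2 * 9.109e-31 * 1.8743e-19) / 1.055e-34
= 5.5389e+09 /m
2*kappa*L = 2 * 5.5389e+09 * 1.66e-9
= 18.3891
T = exp(-18.3891) = 1.032098e-08

1.032098e-08


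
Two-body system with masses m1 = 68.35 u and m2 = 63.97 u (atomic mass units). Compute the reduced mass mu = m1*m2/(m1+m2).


mu = m1 * m2 / (m1 + m2)
= 68.35 * 63.97 / (68.35 + 63.97)
= 4372.3495 / 132.32
= 33.0438 u

33.0438


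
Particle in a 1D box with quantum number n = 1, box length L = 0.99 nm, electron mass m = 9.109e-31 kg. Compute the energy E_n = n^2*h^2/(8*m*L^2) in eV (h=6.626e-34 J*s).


E = n^2 * h^2 / (8 * m * L^2)
= 1^2 * (6.626e-34)^2 / (8 * 9.109e-31 * (0.99e-9)^2)
= 1 * 4.3904e-67 / (8 * 9.109e-31 * 9.8010e-19)
= 6.1471e-20 J
= 0.3837 eV

0.3837


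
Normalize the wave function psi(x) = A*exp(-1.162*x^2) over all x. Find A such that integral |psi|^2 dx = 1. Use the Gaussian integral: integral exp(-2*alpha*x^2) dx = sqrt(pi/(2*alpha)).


integral |psi|^2 dx = A^2 * sqrt(pi/(2*alpha)) = 1
A^2 = sqrt(2*alpha/pi)
= sqrt(2 * 1.162 / pi)
= 0.860088
A = sqrt(0.860088)
= 0.9274

0.9274


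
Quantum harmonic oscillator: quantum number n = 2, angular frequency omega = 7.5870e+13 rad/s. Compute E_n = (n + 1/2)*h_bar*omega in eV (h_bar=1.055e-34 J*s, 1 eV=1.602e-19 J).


E = (n + 1/2) * h_bar * omega
= (2 + 0.5) * 1.055e-34 * 7.5870e+13
= 2.5 * 8.0043e-21
= 2.0011e-20 J
= 0.1249 eV

0.1249


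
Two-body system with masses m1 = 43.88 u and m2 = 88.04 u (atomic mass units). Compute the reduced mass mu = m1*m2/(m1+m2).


mu = m1 * m2 / (m1 + m2)
= 43.88 * 88.04 / (43.88 + 88.04)
= 3863.1952 / 131.92
= 29.2844 u

29.2844


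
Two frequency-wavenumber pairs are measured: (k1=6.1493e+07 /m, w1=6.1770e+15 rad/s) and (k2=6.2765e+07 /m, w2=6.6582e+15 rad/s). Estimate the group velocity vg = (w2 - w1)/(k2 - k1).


vg = (w2 - w1) / (k2 - k1)
= (6.6582e+15 - 6.1770e+15) / (6.2765e+07 - 6.1493e+07)
= 4.8120e+14 / 1.2720e+06
= 3.7830e+08 m/s

3.7830e+08


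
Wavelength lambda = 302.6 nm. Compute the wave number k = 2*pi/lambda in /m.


k = 2 * pi / lambda
= 6.2832 / (302.6e-9)
= 6.2832 / 3.0260e-07
= 2.0764e+07 /m

2.0764e+07


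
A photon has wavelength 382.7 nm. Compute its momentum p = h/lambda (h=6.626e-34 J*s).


p = h / lambda
= 6.626e-34 / (382.7e-9)
= 6.626e-34 / 3.8270e-07
= 1.7314e-27 kg*m/s

1.7314e-27


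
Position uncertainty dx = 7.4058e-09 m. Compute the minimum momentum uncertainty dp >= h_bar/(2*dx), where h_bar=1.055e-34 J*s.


dp = h_bar / (2 * dx)
= 1.055e-34 / (2 * 7.4058e-09)
= 1.055e-34 / 1.4812e-08
= 7.1228e-27 kg*m/s

7.1228e-27


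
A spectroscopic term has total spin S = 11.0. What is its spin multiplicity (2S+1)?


Spin multiplicity = 2S + 1
= 2 * 11.0 + 1
= 22.0 + 1
= 23

23


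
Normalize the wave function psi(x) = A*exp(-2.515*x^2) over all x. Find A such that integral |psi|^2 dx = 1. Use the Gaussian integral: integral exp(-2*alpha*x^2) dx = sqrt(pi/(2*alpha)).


integral |psi|^2 dx = A^2 * sqrt(pi/(2*alpha)) = 1
A^2 = sqrt(2*alpha/pi)
= sqrt(2 * 2.515 / pi)
= 1.265345
A = sqrt(1.265345)
= 1.1249

1.1249


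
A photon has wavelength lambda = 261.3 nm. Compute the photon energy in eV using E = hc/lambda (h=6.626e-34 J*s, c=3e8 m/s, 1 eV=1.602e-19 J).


E = hc / lambda
= (6.626e-34)(3e8) / (261.3e-9)
= 1.9878e-25 / 2.6130e-07
= 7.6073e-19 J
Converting to eV: 7.6073e-19 / 1.602e-19
= 4.7487 eV

4.7487


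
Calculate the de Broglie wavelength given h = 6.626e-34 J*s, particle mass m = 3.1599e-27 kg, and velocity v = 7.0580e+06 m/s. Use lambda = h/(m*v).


lambda = h / (m * v)
= 6.626e-34 / (3.1599e-27 * 7.0580e+06)
= 6.626e-34 / 2.2303e-20
= 2.9710e-14 m

2.9710e-14


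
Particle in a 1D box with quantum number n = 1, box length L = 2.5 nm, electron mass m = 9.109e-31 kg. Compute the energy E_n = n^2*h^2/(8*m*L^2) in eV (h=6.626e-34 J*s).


E = n^2 * h^2 / (8 * m * L^2)
= 1^2 * (6.626e-34)^2 / (8 * 9.109e-31 * (2.5e-9)^2)
= 1 * 4.3904e-67 / (8 * 9.109e-31 * 6.2500e-18)
= 9.6397e-21 J
= 0.0602 eV

0.0602


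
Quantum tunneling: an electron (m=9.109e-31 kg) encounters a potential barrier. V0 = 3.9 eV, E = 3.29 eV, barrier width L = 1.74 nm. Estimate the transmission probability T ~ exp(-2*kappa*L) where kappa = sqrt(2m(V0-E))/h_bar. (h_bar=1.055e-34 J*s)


V0 - E = 0.61 eV = 9.7722e-20 J
kappa = sqrt(2 * m * (V0-E)) / h_bar
= sqrt(2 * 9.109e-31 * 9.7722e-20) / 1.055e-34
= 3.9994e+09 /m
2*kappa*L = 2 * 3.9994e+09 * 1.74e-9
= 13.9179
T = exp(-13.9179) = 9.026897e-07

9.026897e-07


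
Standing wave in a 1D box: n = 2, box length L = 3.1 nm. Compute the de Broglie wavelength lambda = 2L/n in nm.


lambda = 2L / n
= 2 * 3.1 / 2
= 6.2 / 2
= 3.1 nm

3.1


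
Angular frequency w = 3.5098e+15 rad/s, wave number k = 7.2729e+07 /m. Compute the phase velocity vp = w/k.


vp = w / k
= 3.5098e+15 / 7.2729e+07
= 4.8259e+07 m/s

4.8259e+07


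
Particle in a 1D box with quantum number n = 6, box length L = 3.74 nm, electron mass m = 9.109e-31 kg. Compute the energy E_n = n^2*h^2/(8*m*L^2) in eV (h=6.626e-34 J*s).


E = n^2 * h^2 / (8 * m * L^2)
= 6^2 * (6.626e-34)^2 / (8 * 9.109e-31 * (3.74e-9)^2)
= 36 * 4.3904e-67 / (8 * 9.109e-31 * 1.3988e-17)
= 1.5506e-19 J
= 0.9679 eV

0.9679


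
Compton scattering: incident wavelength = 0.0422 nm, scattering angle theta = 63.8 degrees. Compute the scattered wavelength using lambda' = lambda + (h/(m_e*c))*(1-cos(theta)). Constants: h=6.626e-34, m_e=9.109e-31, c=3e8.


Compton wavelength: h/(m_e*c) = 2.4247e-12 m
d_lambda = 2.4247e-12 * (1 - cos(63.8 deg))
= 2.4247e-12 * 0.558494
= 1.3542e-12 m = 0.001354 nm
lambda' = 0.0422 + 0.001354
= 0.043554 nm

0.043554


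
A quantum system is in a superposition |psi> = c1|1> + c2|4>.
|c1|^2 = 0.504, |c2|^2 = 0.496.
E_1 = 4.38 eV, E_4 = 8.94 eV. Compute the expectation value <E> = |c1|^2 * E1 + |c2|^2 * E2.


<E> = |c1|^2 * E1 + |c2|^2 * E2
= 0.504 * 4.38 + 0.496 * 8.94
= 2.2075 + 4.4342
= 6.6418 eV

6.6418


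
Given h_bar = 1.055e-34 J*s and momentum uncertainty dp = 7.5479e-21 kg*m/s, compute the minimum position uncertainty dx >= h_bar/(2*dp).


dx = h_bar / (2 * dp)
= 1.055e-34 / (2 * 7.5479e-21)
= 1.055e-34 / 1.5096e-20
= 6.9887e-15 m

6.9887e-15


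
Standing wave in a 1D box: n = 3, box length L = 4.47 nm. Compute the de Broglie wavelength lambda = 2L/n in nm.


lambda = 2L / n
= 2 * 4.47 / 3
= 8.94 / 3
= 2.98 nm

2.98


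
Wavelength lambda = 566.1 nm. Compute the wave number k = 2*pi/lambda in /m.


k = 2 * pi / lambda
= 6.2832 / (566.1e-9)
= 6.2832 / 5.6610e-07
= 1.1099e+07 /m

1.1099e+07


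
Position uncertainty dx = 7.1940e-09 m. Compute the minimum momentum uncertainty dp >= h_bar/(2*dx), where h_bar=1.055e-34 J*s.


dp = h_bar / (2 * dx)
= 1.055e-34 / (2 * 7.1940e-09)
= 1.055e-34 / 1.4388e-08
= 7.3325e-27 kg*m/s

7.3325e-27


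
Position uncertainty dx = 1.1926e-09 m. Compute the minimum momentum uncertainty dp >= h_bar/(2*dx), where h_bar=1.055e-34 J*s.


dp = h_bar / (2 * dx)
= 1.055e-34 / (2 * 1.1926e-09)
= 1.055e-34 / 2.3852e-09
= 4.4231e-26 kg*m/s

4.4231e-26


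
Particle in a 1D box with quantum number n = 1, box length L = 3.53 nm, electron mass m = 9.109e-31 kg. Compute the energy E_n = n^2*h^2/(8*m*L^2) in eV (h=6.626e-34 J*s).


E = n^2 * h^2 / (8 * m * L^2)
= 1^2 * (6.626e-34)^2 / (8 * 9.109e-31 * (3.53e-9)^2)
= 1 * 4.3904e-67 / (8 * 9.109e-31 * 1.2461e-17)
= 4.8350e-21 J
= 0.0302 eV

0.0302


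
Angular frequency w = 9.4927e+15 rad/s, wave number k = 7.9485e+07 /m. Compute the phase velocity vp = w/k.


vp = w / k
= 9.4927e+15 / 7.9485e+07
= 1.1943e+08 m/s

1.1943e+08


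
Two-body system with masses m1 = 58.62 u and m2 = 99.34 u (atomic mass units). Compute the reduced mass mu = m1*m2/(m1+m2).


mu = m1 * m2 / (m1 + m2)
= 58.62 * 99.34 / (58.62 + 99.34)
= 5823.3108 / 157.96
= 36.8657 u

36.8657


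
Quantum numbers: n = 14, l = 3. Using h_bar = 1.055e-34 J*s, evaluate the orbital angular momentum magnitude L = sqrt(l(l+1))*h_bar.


L = sqrt(l*(l+1)) * h_bar
= sqrt(3 * 4) * 1.055e-34
= sqrt(12) * 1.055e-34
= 3.4641 * 1.055e-34
= 3.6546e-34 J*s

3.6546e-34


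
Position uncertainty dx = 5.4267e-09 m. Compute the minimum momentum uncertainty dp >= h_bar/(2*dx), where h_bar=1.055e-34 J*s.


dp = h_bar / (2 * dx)
= 1.055e-34 / (2 * 5.4267e-09)
= 1.055e-34 / 1.0853e-08
= 9.7205e-27 kg*m/s

9.7205e-27


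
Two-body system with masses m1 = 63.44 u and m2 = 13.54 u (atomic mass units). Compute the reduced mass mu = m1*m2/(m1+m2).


mu = m1 * m2 / (m1 + m2)
= 63.44 * 13.54 / (63.44 + 13.54)
= 858.9776 / 76.98
= 11.1585 u

11.1585


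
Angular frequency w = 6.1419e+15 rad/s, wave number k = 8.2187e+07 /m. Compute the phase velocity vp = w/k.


vp = w / k
= 6.1419e+15 / 8.2187e+07
= 7.4731e+07 m/s

7.4731e+07


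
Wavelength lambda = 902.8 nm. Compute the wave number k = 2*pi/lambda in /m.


k = 2 * pi / lambda
= 6.2832 / (902.8e-9)
= 6.2832 / 9.0280e-07
= 6.9597e+06 /m

6.9597e+06


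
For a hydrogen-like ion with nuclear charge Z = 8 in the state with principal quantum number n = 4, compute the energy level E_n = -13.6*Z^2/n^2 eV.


E_n = -13.6 * Z^2 / n^2
= -13.6 * 8^2 / 4^2
= -13.6 * 64 / 16
= -54.4 eV

-54.4


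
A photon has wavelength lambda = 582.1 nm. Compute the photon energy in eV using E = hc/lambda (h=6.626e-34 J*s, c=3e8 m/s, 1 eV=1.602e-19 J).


E = hc / lambda
= (6.626e-34)(3e8) / (582.1e-9)
= 1.9878e-25 / 5.8210e-07
= 3.4149e-19 J
Converting to eV: 3.4149e-19 / 1.602e-19
= 2.1316 eV

2.1316


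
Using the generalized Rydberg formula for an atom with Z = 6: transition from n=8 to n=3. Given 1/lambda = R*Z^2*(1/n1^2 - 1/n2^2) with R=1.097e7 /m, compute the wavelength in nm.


1/lambda = R * Z^2 * (1/n1^2 - 1/n2^2)
= 1.097e7 * 6^2 * (1/3^2 - 1/8^2)
= 1.097e7 * 36 * (0.111111 - 0.015625)
= 3.7709e+07 /m
lambda = 1 / 3.7709e+07
= 26.5186 nm

26.5186


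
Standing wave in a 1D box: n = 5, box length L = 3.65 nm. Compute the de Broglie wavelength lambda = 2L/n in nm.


lambda = 2L / n
= 2 * 3.65 / 5
= 7.3 / 5
= 1.46 nm

1.46


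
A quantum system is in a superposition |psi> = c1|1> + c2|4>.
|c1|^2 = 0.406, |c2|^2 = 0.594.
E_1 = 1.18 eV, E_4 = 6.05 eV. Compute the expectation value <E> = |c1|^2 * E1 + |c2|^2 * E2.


<E> = |c1|^2 * E1 + |c2|^2 * E2
= 0.406 * 1.18 + 0.594 * 6.05
= 0.4791 + 3.5937
= 4.0728 eV

4.0728


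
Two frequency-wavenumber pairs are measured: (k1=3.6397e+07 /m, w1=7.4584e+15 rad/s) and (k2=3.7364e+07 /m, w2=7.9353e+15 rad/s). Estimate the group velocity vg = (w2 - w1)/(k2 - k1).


vg = (w2 - w1) / (k2 - k1)
= (7.9353e+15 - 7.4584e+15) / (3.7364e+07 - 3.6397e+07)
= 4.7690e+14 / 9.6700e+05
= 4.9317e+08 m/s

4.9317e+08


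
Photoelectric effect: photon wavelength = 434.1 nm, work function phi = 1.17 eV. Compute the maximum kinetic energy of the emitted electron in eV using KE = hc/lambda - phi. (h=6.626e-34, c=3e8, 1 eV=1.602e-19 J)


E_photon = hc / lambda
= (6.626e-34)(3e8) / (434.1e-9)
= 4.5791e-19 J
= 2.8584 eV
KE = E_photon - phi
= 2.8584 - 1.17
= 1.6884 eV

1.6884


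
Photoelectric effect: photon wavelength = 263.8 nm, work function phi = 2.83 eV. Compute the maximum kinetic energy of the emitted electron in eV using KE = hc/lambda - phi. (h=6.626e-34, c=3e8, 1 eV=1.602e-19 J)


E_photon = hc / lambda
= (6.626e-34)(3e8) / (263.8e-9)
= 7.5353e-19 J
= 4.7037 eV
KE = E_photon - phi
= 4.7037 - 2.83
= 1.8737 eV

1.8737


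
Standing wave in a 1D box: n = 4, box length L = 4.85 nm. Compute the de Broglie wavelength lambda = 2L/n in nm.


lambda = 2L / n
= 2 * 4.85 / 4
= 9.7 / 4
= 2.425 nm

2.425


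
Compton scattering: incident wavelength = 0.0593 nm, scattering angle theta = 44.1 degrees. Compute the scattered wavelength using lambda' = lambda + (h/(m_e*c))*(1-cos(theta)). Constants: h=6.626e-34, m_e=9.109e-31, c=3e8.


Compton wavelength: h/(m_e*c) = 2.4247e-12 m
d_lambda = 2.4247e-12 * (1 - cos(44.1 deg))
= 2.4247e-12 * 0.281874
= 6.8346e-13 m = 0.000683 nm
lambda' = 0.0593 + 0.000683
= 0.059983 nm

0.059983


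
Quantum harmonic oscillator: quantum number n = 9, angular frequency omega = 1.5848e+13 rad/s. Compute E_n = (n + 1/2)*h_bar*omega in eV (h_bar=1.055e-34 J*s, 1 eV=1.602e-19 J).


E = (n + 1/2) * h_bar * omega
= (9 + 0.5) * 1.055e-34 * 1.5848e+13
= 9.5 * 1.6720e-21
= 1.5884e-20 J
= 0.0991 eV

0.0991


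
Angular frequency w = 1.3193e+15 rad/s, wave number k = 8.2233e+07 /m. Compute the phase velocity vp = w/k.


vp = w / k
= 1.3193e+15 / 8.2233e+07
= 1.6043e+07 m/s

1.6043e+07


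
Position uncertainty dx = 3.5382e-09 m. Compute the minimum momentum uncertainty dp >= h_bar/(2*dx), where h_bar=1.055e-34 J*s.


dp = h_bar / (2 * dx)
= 1.055e-34 / (2 * 3.5382e-09)
= 1.055e-34 / 7.0764e-09
= 1.4909e-26 kg*m/s

1.4909e-26


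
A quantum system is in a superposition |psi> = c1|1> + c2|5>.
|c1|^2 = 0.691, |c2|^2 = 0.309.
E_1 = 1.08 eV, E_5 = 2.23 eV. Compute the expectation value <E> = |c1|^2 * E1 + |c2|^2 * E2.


<E> = |c1|^2 * E1 + |c2|^2 * E2
= 0.691 * 1.08 + 0.309 * 2.23
= 0.7463 + 0.6891
= 1.4353 eV

1.4353


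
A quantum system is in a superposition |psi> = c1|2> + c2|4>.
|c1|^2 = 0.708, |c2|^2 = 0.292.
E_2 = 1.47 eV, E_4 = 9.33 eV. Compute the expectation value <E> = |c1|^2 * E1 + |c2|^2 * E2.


<E> = |c1|^2 * E1 + |c2|^2 * E2
= 0.708 * 1.47 + 0.292 * 9.33
= 1.0408 + 2.7244
= 3.7651 eV

3.7651


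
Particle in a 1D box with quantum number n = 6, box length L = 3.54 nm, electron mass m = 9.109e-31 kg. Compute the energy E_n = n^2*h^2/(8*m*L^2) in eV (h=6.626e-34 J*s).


E = n^2 * h^2 / (8 * m * L^2)
= 6^2 * (6.626e-34)^2 / (8 * 9.109e-31 * (3.54e-9)^2)
= 36 * 4.3904e-67 / (8 * 9.109e-31 * 1.2532e-17)
= 1.7308e-19 J
= 1.0804 eV

1.0804


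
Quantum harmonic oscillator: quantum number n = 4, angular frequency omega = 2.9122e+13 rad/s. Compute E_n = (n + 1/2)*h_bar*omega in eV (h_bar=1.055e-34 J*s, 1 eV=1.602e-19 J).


E = (n + 1/2) * h_bar * omega
= (4 + 0.5) * 1.055e-34 * 2.9122e+13
= 4.5 * 3.0724e-21
= 1.3826e-20 J
= 0.0863 eV

0.0863


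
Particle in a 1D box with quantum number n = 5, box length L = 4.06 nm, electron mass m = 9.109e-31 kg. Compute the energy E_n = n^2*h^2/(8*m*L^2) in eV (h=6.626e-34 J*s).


E = n^2 * h^2 / (8 * m * L^2)
= 5^2 * (6.626e-34)^2 / (8 * 9.109e-31 * (4.06e-9)^2)
= 25 * 4.3904e-67 / (8 * 9.109e-31 * 1.6484e-17)
= 9.1376e-20 J
= 0.5704 eV

0.5704


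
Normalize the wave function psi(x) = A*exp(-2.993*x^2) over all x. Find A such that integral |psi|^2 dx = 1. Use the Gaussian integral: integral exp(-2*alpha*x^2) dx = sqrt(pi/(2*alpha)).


integral |psi|^2 dx = A^2 * sqrt(pi/(2*alpha)) = 1
A^2 = sqrt(2*alpha/pi)
= sqrt(2 * 2.993 / pi)
= 1.380363
A = sqrt(1.380363)
= 1.1749

1.1749


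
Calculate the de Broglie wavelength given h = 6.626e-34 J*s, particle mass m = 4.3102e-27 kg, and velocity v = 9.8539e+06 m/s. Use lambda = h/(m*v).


lambda = h / (m * v)
= 6.626e-34 / (4.3102e-27 * 9.8539e+06)
= 6.626e-34 / 4.2472e-20
= 1.5601e-14 m

1.5601e-14


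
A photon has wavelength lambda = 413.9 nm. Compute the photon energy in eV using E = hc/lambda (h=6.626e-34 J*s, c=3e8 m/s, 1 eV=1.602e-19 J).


E = hc / lambda
= (6.626e-34)(3e8) / (413.9e-9)
= 1.9878e-25 / 4.1390e-07
= 4.8026e-19 J
Converting to eV: 4.8026e-19 / 1.602e-19
= 2.9979 eV

2.9979


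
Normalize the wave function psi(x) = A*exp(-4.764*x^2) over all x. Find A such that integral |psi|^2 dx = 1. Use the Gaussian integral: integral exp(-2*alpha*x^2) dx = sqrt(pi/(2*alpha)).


integral |psi|^2 dx = A^2 * sqrt(pi/(2*alpha)) = 1
A^2 = sqrt(2*alpha/pi)
= sqrt(2 * 4.764 / pi)
= 1.74151
A = sqrt(1.74151)
= 1.3197

1.3197


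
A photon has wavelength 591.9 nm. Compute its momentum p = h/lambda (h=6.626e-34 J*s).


p = h / lambda
= 6.626e-34 / (591.9e-9)
= 6.626e-34 / 5.9190e-07
= 1.1194e-27 kg*m/s

1.1194e-27


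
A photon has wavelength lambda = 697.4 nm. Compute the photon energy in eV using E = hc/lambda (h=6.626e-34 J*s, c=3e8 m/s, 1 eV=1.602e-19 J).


E = hc / lambda
= (6.626e-34)(3e8) / (697.4e-9)
= 1.9878e-25 / 6.9740e-07
= 2.8503e-19 J
Converting to eV: 2.8503e-19 / 1.602e-19
= 1.7792 eV

1.7792


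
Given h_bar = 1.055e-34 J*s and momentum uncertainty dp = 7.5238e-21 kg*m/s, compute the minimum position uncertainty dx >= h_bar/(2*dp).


dx = h_bar / (2 * dp)
= 1.055e-34 / (2 * 7.5238e-21)
= 1.055e-34 / 1.5048e-20
= 7.0111e-15 m

7.0111e-15


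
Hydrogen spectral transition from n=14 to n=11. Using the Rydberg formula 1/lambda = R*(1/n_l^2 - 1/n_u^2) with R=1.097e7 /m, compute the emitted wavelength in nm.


1/lambda = R * (1/n_l^2 - 1/n_u^2)
= 1.097e7 * (1/11^2 - 1/14^2)
= 1.097e7 * (0.008264 - 0.005102)
= 1.097e7 * 0.003162
= 3.4692e+04 /m
lambda = 1 / 3.4692e+04 = 28825.2811 nm

28825.2811


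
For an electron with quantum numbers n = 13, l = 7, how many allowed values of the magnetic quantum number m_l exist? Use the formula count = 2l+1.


m_l ranges from -l to +l in integer steps
So m_l goes from -7 to +7
Count = 2l + 1 = 2*7 + 1
= 15

15


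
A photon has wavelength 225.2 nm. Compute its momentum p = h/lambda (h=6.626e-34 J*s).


p = h / lambda
= 6.626e-34 / (225.2e-9)
= 6.626e-34 / 2.2520e-07
= 2.9423e-27 kg*m/s

2.9423e-27


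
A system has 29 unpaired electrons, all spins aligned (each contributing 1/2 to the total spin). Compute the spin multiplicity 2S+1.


Total spin S = N * (1/2) = 29 * 0.5 = 14.5
Spin multiplicity = 2S + 1
= 2 * 14.5 + 1
= 30

30


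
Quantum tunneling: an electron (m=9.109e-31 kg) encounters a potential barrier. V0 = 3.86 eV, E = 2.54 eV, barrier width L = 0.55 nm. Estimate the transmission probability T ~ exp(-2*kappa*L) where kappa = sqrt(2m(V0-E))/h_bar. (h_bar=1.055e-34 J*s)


V0 - E = 1.32 eV = 2.1146e-19 J
kappa = sqrt(2 * m * (V0-E)) / h_bar
= sqrt(2 * 9.109e-31 * 2.1146e-19) / 1.055e-34
= 5.8832e+09 /m
2*kappa*L = 2 * 5.8832e+09 * 0.55e-9
= 6.4716
T = exp(-6.4716) = 1.546815e-03

1.546815e-03


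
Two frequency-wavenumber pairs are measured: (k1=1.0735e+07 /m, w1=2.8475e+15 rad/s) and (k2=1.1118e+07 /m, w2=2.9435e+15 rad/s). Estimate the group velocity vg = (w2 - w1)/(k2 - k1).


vg = (w2 - w1) / (k2 - k1)
= (2.9435e+15 - 2.8475e+15) / (1.1118e+07 - 1.0735e+07)
= 9.6000e+13 / 3.8300e+05
= 2.5065e+08 m/s

2.5065e+08


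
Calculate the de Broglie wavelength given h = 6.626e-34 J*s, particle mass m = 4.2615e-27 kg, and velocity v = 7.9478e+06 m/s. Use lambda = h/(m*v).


lambda = h / (m * v)
= 6.626e-34 / (4.2615e-27 * 7.9478e+06)
= 6.626e-34 / 3.3870e-20
= 1.9563e-14 m

1.9563e-14


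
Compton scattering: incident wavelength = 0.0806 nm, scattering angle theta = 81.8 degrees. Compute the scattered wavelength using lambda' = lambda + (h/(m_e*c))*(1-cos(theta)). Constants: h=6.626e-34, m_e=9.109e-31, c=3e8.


Compton wavelength: h/(m_e*c) = 2.4247e-12 m
d_lambda = 2.4247e-12 * (1 - cos(81.8 deg))
= 2.4247e-12 * 0.857371
= 2.0789e-12 m = 0.002079 nm
lambda' = 0.0806 + 0.002079
= 0.082679 nm

0.082679


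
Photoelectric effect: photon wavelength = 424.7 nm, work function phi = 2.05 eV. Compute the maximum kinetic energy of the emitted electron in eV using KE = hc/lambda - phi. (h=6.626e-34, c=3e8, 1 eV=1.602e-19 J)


E_photon = hc / lambda
= (6.626e-34)(3e8) / (424.7e-9)
= 4.6805e-19 J
= 2.9216 eV
KE = E_photon - phi
= 2.9216 - 2.05
= 0.8716 eV

0.8716


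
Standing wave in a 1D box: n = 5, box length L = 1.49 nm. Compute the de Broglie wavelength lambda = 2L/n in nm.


lambda = 2L / n
= 2 * 1.49 / 5
= 2.98 / 5
= 0.596 nm

0.596


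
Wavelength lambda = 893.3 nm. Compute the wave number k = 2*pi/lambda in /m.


k = 2 * pi / lambda
= 6.2832 / (893.3e-9)
= 6.2832 / 8.9330e-07
= 7.0337e+06 /m

7.0337e+06


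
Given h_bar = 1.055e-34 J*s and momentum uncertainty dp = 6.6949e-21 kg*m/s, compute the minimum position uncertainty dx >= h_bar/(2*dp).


dx = h_bar / (2 * dp)
= 1.055e-34 / (2 * 6.6949e-21)
= 1.055e-34 / 1.3390e-20
= 7.8791e-15 m

7.8791e-15


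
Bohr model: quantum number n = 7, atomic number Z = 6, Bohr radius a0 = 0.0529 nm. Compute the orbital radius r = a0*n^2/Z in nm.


r = a0 * n^2 / Z
= 0.0529 * 7^2 / 6
= 0.0529 * 49 / 6
= 0.432 nm

0.432


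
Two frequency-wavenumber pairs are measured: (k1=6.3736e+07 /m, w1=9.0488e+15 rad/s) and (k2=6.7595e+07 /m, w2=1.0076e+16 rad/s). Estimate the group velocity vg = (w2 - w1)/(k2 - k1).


vg = (w2 - w1) / (k2 - k1)
= (1.0076e+16 - 9.0488e+15) / (6.7595e+07 - 6.3736e+07)
= 1.0272e+15 / 3.8590e+06
= 2.6618e+08 m/s

2.6618e+08


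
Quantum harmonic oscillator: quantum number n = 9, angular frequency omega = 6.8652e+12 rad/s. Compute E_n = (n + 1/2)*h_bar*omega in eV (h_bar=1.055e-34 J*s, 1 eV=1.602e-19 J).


E = (n + 1/2) * h_bar * omega
= (9 + 0.5) * 1.055e-34 * 6.8652e+12
= 9.5 * 7.2428e-22
= 6.8806e-21 J
= 0.043 eV

0.043
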